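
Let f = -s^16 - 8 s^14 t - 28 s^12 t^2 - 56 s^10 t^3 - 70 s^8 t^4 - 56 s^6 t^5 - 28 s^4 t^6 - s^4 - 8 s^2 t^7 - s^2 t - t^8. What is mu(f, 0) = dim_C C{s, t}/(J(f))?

9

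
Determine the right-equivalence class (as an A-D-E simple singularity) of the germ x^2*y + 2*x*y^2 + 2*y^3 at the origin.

D_{4}

The Hessian of f at 0 has rank 0. Corank 2; j^3 = y*(x^2 + 2*x*y + 2*y^2) splits into three distinct lines over C (the quadratic factor has nonzero discriminant), so D_4.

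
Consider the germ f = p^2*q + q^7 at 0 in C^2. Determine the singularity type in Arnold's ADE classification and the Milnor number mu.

The Hessian of f at 0 has rank 0. Corank 2; j^3 = p^2*q has shape L^2 M (L != M), so D-series; mu = 8 gives D_8.

Type D_{8}, Milnor number mu = 8.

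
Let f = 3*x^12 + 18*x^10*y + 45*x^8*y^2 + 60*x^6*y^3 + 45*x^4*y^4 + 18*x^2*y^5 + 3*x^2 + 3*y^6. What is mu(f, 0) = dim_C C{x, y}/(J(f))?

5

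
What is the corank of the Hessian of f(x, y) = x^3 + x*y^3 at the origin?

2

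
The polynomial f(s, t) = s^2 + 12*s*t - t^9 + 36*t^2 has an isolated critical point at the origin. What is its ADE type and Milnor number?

The Hessian of f at 0 is [[2, 12], [12, 72]] with rank 1, so corank 1. A Groebner basis of the Jacobian ideal J(f) in C{s,t} is {t^8, s + 6*t}; counting standard monomials gives mu = 8. Corank 1: A-series; mu = 8 gives A_8.

Type A8, Milnor number mu = 8.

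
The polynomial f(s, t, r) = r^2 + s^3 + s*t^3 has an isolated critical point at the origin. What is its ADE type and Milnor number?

Type E7, Milnor number mu = 7.

The Hessian of f at 0 is [[0, 0, 0], [0, 0, 0], [0, 0, 2]] with rank 1, so corank 2. A Groebner basis of the Jacobian ideal J(f) in C{s,t,r} is {s^3, s*t^2, 3*s^2 + t^3, r}; counting standard monomials gives mu = 7. Corank 2; j^3 = s^3 is a perfect cube, so E-series; the 4-jet and mu = 7 give E_7.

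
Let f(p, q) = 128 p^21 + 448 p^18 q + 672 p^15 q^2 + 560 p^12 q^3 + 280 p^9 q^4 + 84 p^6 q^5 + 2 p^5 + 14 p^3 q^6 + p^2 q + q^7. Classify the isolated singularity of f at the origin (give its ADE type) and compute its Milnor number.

The Hessian of f at 0 has rank 0. Corank 2; j^3 = p^2*q has shape L^2 M (L != M), so D-series; mu = 8 gives D_8.

Type D_{8}, Milnor number mu = 8.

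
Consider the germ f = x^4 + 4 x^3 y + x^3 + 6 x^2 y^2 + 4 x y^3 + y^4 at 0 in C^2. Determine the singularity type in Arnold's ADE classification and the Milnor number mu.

The Hessian of f at 0 is [[0, 0], [0, 0]] with rank 0, so corank 2. A Groebner basis of the Jacobian ideal J(f) in C{x,y} is {y^4, x*y^2 + y^3/3, x^2}; counting standard monomials gives mu = 6. Corank 2; j^3 = x^3 is a perfect cube, so E-series; the 4-jet and mu = 6 give E_6.

Type E_6, Milnor number mu = 6.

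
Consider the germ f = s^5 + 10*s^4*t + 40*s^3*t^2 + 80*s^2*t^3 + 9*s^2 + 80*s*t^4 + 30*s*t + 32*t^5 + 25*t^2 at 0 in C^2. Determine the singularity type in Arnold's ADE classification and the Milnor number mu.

Type A4, Milnor number mu = 4.

The Hessian of f at 0 has rank 1. Corank 1: A-series; mu = 4 gives A_4.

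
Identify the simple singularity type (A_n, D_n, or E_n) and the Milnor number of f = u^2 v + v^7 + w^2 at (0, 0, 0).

The Hessian of f at 0 is [[0, 0, 0], [0, 0, 0], [0, 0, 2]] with rank 1, so corank 2. A Groebner basis of the Jacobian ideal J(f) in C{u,v,w} is {u^2/7 + v^6, u^3, u*v, w}; counting standard monomials gives mu = 8. Corank 2; j^3 = u^2*v has shape L^2 M (L != M), so D-series; mu = 8 gives D_8.

Type D_8, Milnor number mu = 8.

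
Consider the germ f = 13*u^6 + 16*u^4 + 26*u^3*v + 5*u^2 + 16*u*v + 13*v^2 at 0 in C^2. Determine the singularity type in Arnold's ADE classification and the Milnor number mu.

Type A_1, Milnor number mu = 1.

The Hessian of f at 0 is [[10, 16], [16, 26]] with rank 2, so corank 0. A Groebner basis of the Jacobian ideal J(f) in C{u,v} is {u, v}; counting standard monomials gives mu = 1. Corank 0: nondegenerate Morse point, so A_1.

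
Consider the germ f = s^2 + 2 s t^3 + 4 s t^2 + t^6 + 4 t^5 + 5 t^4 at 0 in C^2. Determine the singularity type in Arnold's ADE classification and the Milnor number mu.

Type A_3, Milnor number mu = 3.

The Hessian of f at 0 is [[2, 0], [0, 0]] with rank 1, so corank 1. A Groebner basis of the Jacobian ideal J(f) in C{s,t} is {s^2, s*t, s/2 + t^2}; counting standard monomials gives mu = 3. Corank 1: A-series; mu = 3 gives A_3.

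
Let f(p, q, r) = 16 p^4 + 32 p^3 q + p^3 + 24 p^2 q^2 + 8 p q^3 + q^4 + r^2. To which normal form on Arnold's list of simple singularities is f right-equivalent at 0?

E_6

The Hessian of f at 0 has rank 1. Corank 2; j^3 = p^3 is a perfect cube, so E-series; the 4-jet and mu = 6 give E_6.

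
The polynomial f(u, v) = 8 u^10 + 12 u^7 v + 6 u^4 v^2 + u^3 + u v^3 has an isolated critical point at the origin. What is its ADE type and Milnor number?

Type E7, Milnor number mu = 7.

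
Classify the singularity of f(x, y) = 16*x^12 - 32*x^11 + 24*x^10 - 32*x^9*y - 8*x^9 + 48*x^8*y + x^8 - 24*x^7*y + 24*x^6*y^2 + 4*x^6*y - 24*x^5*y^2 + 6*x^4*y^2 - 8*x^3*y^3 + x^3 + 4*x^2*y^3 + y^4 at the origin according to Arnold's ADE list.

The Hessian of f at 0 has rank 0. Corank 2; j^3 = x^3 is a perfect cube, so E-series; the 4-jet and mu = 6 give E_6.

E6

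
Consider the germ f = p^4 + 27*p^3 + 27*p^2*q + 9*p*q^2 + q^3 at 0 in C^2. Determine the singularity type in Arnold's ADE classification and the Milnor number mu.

Type E_6, Milnor number mu = 6.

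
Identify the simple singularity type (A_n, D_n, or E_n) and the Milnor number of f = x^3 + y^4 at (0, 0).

The Hessian of f at 0 has rank 0. Corank 2; j^3 = x^3 is a perfect cube, so E-series; the 4-jet and mu = 6 give E_6.

Type E6, Milnor number mu = 6.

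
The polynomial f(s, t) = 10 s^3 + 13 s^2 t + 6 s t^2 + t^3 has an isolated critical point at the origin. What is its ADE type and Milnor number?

Type D_{4}, Milnor number mu = 4.

The Hessian of f at 0 has rank 0. Corank 2; j^3 = (2*s + t)*(5*s^2 + 4*s*t + t^2) splits into three distinct lines over C (the quadratic factor has nonzero discriminant), so D_4.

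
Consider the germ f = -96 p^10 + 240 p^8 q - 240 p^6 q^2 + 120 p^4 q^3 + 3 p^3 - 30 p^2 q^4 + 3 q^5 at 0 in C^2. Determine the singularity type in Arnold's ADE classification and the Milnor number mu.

The Hessian of f at 0 has rank 0. Corank 2; j^3 = 3*p^3 is a perfect cube, so E-series; the 5-jet and mu = 8 give E_8.

Type E_8, Milnor number mu = 8.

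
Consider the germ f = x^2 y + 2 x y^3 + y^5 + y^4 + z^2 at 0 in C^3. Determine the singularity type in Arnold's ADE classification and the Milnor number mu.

Type D_5, Milnor number mu = 5.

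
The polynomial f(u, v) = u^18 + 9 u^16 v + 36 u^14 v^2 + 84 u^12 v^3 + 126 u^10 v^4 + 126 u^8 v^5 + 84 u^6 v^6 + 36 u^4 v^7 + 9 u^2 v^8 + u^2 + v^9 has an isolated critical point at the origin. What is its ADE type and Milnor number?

The Hessian of f at 0 is [[2, 0], [0, 0]] with rank 1, so corank 1. A Groebner basis of the Jacobian ideal J(f) in C{u,v} is {v^8, u}; counting standard monomials gives mu = 8. Corank 1: A-series; mu = 8 gives A_8.

Type A_{8}, Milnor number mu = 8.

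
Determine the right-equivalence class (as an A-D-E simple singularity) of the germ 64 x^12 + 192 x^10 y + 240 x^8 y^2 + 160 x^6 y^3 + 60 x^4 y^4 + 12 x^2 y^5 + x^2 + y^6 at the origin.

The Hessian of f at 0 has rank 1. Corank 1: A-series; mu = 5 gives A_5.

A5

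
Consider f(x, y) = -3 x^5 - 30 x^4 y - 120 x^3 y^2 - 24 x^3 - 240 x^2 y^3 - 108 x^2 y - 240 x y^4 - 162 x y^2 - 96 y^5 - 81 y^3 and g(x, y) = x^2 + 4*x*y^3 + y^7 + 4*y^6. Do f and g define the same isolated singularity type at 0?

No.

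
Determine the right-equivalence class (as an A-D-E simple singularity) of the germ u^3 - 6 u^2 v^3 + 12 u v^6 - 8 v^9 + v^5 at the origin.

E8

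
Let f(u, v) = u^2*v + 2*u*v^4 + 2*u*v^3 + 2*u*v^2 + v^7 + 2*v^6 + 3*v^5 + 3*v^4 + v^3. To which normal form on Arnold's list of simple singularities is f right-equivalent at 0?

D5

The Hessian of f at 0 is [[0, 0], [0, 0]] with rank 0, so corank 2. A Groebner basis of the Jacobian ideal J(f) in C{u,v} is {u*v^2 - u*v - v^2, u*v + v^3 + v^2, u^2 - 2*u*v - 3*v^2}; counting standard monomials gives mu = 5. Corank 2; j^3 = v*(u + v)^2 has shape L^2 M (L != M), so D-series; mu = 5 gives D_5.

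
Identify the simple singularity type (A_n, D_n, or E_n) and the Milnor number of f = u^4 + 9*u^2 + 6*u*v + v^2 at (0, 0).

Type A3, Milnor number mu = 3.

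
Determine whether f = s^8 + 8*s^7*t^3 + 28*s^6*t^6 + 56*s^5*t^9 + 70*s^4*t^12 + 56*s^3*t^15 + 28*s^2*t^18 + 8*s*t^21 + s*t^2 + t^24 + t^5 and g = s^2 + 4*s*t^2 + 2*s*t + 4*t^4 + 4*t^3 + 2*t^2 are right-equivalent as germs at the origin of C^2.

No.

The Hessian of f at 0 is [[0, 0], [0, 0]] with rank 0, so corank 2. A Groebner basis of the Jacobian ideal J(f) in C{s,t} is {s^7 + t^2/8, t^3, s*t}; counting standard monomials gives mu = 9. Corank 2; j^3 = s*t^2 has shape L^2 M (L != M), so D-series; mu = 9 gives D_9. The Hessian of g at 0 is [[2, 2], [2, 4]] with rank 2, so corank 0. A Groebner basis of the Jacobian ideal J(g) in C{s,t} is {s, t}; counting standard monomials gives mu = 1. Corank 0: nondegenerate Morse point, so A_1. f is D_9 but g is A_1, hence not right-equivalent.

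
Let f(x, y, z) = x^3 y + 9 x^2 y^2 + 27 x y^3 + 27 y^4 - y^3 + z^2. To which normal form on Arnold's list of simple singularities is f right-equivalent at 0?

E_7

The Hessian of f at 0 has rank 1. Corank 2; j^3 = -y^3 is a perfect cube, so E-series; the 4-jet and mu = 7 give E_7.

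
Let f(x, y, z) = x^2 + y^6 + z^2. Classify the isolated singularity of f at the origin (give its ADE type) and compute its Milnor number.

Type A_5, Milnor number mu = 5.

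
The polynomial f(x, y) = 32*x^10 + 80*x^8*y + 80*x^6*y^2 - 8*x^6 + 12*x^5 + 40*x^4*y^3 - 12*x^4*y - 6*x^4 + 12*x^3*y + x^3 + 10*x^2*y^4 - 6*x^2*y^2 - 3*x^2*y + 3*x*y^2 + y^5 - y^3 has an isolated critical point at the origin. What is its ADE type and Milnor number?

The Hessian of f at 0 has rank 0. Corank 2; j^3 = (x - y)^3 is a perfect cube, so E-series; the 5-jet and mu = 8 give E_8.

Type E_8, Milnor number mu = 8.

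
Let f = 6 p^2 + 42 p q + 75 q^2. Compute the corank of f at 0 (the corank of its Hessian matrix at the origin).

The Hessian at 0 is [[12, 42], [42, 150]] of rank 2; hence corank 0.

0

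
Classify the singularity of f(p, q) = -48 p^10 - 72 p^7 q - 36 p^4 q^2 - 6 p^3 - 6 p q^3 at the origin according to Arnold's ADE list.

The Hessian of f at 0 is [[0, 0], [0, 0]] with rank 0, so corank 2. A Groebner basis of the Jacobian ideal J(f) in C{p,q} is {p^3, p*q^2, 3*p^2 + q^3}; counting standard monomials gives mu = 7. Corank 2; j^3 = -6*p^3 is a perfect cube, so E-series; the 4-jet and mu = 7 give E_7.

E_7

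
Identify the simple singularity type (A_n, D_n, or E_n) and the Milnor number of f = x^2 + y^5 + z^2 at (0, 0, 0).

The Hessian of f at 0 has rank 2. Corank 1: A-series; mu = 4 gives A_4.

Type A4, Milnor number mu = 4.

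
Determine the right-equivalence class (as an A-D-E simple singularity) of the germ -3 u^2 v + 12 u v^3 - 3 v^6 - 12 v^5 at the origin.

D7

The Hessian of f at 0 has rank 0. Corank 2; j^3 = -3*u^2*v has shape L^2 M (L != M), so D-series; mu = 7 gives D_7.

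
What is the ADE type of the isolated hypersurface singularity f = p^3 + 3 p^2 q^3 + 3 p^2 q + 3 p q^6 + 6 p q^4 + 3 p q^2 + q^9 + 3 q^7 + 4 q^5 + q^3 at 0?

E_{8}

The Hessian of f at 0 has rank 0. Corank 2; j^3 = (p + q)^3 is a perfect cube, so E-series; the 5-jet and mu = 8 give E_8.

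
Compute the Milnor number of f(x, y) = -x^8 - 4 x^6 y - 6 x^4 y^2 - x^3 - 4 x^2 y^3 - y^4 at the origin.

6

The Hessian of f at 0 has rank 0. Corank 2; j^3 = -x^3 is a perfect cube, so E-series; the 4-jet and mu = 6 give E_6.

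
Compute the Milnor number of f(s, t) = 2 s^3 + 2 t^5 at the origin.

8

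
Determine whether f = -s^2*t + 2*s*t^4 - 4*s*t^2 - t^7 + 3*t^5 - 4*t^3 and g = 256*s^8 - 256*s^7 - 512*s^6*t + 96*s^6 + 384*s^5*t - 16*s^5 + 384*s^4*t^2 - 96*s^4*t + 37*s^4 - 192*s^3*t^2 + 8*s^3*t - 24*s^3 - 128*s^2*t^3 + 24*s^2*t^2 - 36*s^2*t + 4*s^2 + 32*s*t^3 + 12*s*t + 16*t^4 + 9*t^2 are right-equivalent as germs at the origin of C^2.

The Hessian of f at 0 has rank 0. Corank 2; j^3 = -t*(s + 2*t)^2 has shape L^2 M (L != M), so D-series; mu = 6 gives D_6. The Hessian of g at 0 has rank 1. Corank 1: A-series; mu = 3 gives A_3. f is D_6 but g is A_3, hence not right-equivalent.

No.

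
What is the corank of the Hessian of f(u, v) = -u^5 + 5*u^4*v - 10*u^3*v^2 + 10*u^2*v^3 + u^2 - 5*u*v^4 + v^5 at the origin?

The Hessian at 0 is [[2, 0], [0, 0]] of rank 1; hence corank 1.

1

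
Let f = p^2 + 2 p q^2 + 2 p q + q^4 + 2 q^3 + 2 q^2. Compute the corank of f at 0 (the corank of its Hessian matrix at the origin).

0

Hessian at 0 has rank 2.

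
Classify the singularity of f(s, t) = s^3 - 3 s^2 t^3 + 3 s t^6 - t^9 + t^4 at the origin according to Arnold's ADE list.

E_{6}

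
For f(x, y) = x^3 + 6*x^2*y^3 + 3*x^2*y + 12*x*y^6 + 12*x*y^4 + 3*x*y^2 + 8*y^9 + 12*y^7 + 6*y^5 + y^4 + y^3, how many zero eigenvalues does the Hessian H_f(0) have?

2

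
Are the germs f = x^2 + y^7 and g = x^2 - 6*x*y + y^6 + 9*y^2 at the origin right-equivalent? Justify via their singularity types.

No.

The Hessian of f at 0 is [[2, 0], [0, 0]] with rank 1, so corank 1. A Groebner basis of the Jacobian ideal J(f) in C{x,y} is {y^6, x}; counting standard monomials gives mu = 6. Corank 1: A-series; mu = 6 gives A_6. The Hessian of g at 0 is [[2, -6], [-6, 18]] with rank 1, so corank 1. A Groebner basis of the Jacobian ideal J(g) in C{x,y} is {y^5, x - 3*y}; counting standard monomials gives mu = 5. Corank 1: A-series; mu = 5 gives A_5. f is A_6 but g is A_5, hence not right-equivalent.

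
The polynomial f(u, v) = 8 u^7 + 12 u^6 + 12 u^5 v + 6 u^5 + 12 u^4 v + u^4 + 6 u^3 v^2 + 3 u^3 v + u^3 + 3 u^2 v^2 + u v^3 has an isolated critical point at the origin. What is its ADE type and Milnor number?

Type E_7, Milnor number mu = 7.

The Hessian of f at 0 has rank 0. Corank 2; j^3 = u^3 is a perfect cube, so E-series; the 4-jet and mu = 7 give E_7.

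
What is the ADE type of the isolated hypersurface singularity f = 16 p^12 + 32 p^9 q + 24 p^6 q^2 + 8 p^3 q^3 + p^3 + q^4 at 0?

E6

The Hessian of f at 0 has rank 0. Corank 2; j^3 = p^3 is a perfect cube, so E-series; the 4-jet and mu = 6 give E_6.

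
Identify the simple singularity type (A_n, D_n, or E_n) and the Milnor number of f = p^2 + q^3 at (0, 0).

The Hessian of f at 0 has rank 1. Corank 1: A-series; mu = 2 gives A_2.

Type A_{2}, Milnor number mu = 2.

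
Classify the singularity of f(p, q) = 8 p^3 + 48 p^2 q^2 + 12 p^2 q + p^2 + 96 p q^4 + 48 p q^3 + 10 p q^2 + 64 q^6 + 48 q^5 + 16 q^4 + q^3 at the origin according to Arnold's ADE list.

The Hessian of f at 0 has rank 1. Corank 1: A-series; mu = 2 gives A_2.

A_2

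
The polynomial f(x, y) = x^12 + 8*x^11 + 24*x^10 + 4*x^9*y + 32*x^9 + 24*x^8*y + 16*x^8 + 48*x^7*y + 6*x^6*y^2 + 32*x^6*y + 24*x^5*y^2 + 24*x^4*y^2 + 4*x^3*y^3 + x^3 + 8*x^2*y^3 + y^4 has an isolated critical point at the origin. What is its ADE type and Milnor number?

The Hessian of f at 0 has rank 0. Corank 2; j^3 = x^3 is a perfect cube, so E-series; the 4-jet and mu = 6 give E_6.

Type E_6, Milnor number mu = 6.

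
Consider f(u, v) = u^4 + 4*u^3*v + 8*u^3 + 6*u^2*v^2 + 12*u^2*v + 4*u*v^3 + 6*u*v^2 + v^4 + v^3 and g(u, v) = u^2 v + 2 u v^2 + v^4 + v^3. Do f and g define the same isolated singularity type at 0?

The Hessian of f at 0 is [[0, 0], [0, 0]] with rank 0, so corank 2. A Groebner basis of the Jacobian ideal J(f) in C{u,v} is {v^4, u*v^2 + 2*v^3/3, u^2 + u*v + v^2/4}; counting standard monomials gives mu = 6. Corank 2; j^3 = (2*u + v)^3 is a perfect cube, so E-series; the 4-jet and mu = 6 give E_6. The Hessian of g at 0 is [[0, 0], [0, 0]] with rank 0, so corank 2. A Groebner basis of the Jacobian ideal J(g) in C{u,v} is {u^3 - u^2/4 + v^2/4, u^2/4 + v^3 - v^2/4, u*v + v^2}; counting standard monomials gives mu = 5. Corank 2; j^3 = v*(u + v)^2 has shape L^2 M (L != M), so D-series; mu = 5 gives D_5. f is E_6 but g is D_5, hence not right-equivalent.

No.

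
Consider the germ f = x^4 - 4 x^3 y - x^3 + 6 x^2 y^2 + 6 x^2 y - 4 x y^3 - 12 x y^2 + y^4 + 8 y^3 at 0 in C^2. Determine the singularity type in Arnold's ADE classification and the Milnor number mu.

Type E6, Milnor number mu = 6.

The Hessian of f at 0 has rank 0. Corank 2; j^3 = -(x - 2*y)^3 is a perfect cube, so E-series; the 4-jet and mu = 6 give E_6.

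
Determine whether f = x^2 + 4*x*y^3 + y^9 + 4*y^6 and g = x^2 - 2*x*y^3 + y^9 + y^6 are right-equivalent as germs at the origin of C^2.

Yes.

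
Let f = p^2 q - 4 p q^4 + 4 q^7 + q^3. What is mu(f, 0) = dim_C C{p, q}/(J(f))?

4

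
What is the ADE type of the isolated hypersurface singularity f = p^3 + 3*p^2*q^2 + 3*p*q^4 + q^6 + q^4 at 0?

The Hessian of f at 0 has rank 0. Corank 2; j^3 = p^3 is a perfect cube, so E-series; the 4-jet and mu = 6 give E_6.

E_{6}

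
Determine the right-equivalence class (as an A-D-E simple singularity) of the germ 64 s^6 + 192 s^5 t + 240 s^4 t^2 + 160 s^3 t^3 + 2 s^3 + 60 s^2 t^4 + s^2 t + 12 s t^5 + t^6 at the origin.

D7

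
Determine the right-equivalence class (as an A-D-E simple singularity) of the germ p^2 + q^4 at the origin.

The Hessian of f at 0 has rank 1. Corank 1: A-series; mu = 3 gives A_3.

A_{3}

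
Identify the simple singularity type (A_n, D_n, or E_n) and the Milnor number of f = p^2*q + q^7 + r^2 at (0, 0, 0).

Type D8, Milnor number mu = 8.

The Hessian of f at 0 has rank 1. Corank 2; j^3 = p^2*q has shape L^2 M (L != M), so D-series; mu = 8 gives D_8.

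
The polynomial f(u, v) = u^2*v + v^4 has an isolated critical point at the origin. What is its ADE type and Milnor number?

The Hessian of f at 0 is [[0, 0], [0, 0]] with rank 0, so corank 2. A Groebner basis of the Jacobian ideal J(f) in C{u,v} is {u^3, u^2/4 + v^3, u*v}; counting standard monomials gives mu = 5. Corank 2; j^3 = u^2*v has shape L^2 M (L != M), so D-series; mu = 5 gives D_5.

Type D5, Milnor number mu = 5.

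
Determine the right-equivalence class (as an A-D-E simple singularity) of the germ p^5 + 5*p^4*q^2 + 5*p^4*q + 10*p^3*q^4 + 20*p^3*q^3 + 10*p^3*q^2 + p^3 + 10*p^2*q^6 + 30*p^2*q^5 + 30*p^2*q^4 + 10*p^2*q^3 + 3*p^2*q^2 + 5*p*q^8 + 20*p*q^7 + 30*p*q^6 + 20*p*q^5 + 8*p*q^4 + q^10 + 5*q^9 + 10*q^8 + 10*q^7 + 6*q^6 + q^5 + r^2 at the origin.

E8

The Hessian of f at 0 has rank 1. Corank 2; j^3 = p^3 is a perfect cube, so E-series; the 5-jet and mu = 8 give E_8.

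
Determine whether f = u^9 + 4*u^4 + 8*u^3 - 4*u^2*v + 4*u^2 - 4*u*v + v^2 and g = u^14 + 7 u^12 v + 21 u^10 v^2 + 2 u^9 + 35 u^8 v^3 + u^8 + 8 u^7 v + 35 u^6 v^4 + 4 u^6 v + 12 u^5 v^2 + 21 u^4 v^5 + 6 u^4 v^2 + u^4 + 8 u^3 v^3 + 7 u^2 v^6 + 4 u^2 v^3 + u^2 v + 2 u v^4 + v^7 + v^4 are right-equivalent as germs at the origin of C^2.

No.

The Hessian of f at 0 has rank 1. Corank 1: A-series; mu = 8 gives A_8. The Hessian of g at 0 has rank 0. Corank 2; j^3 = u^2*v has shape L^2 M (L != M), so D-series; mu = 5 gives D_5. f is A_8 but g is D_5, hence not right-equivalent.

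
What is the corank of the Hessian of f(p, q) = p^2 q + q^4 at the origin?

The Hessian at 0 is [[0, 0], [0, 0]] of rank 0; hence corank 2.

2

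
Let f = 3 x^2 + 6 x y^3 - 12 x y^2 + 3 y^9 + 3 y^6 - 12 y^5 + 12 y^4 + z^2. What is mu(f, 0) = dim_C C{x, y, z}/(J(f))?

The Hessian of f at 0 is [[6, 0, 0], [0, 0, 0], [0, 0, 2]] with rank 2, so corank 1. A Groebner basis of the Jacobian ideal J(f) in C{x,y,z} is {x^2*y^2 + 4*x^2*y + 12*x^2 - 32*x*y^2 - 16*x*y - 32*x + 64*y^2, x^3 + 12*x^2*y + 40*x^2 - 112*x*y^2 - 64*x*y - 128*x + 256*y^2, x + y^3 - 2*y^2, z}; counting standard monomials gives mu = 8. Corank 1: A-series; mu = 8 gives A_8.

8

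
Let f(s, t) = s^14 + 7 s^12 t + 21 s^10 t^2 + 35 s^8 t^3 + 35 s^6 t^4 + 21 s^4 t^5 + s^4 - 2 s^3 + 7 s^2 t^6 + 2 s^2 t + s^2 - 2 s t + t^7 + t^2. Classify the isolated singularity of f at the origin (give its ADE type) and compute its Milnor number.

The Hessian of f at 0 is [[2, -2], [-2, 2]] with rank 1, so corank 1. A Groebner basis of the Jacobian ideal J(f) in C{s,t} is {-14*s*t/3 + 5*s/3 + t^4 + 4*t^3/3 + 3*t^2 - 5*t/3, s*t^2 - 4*s*t/3 + s/3 - t^3/3 + t^2 - t/3, s^2 - s + t}; counting standard monomials gives mu = 6. Corank 1: A-series; mu = 6 gives A_6.

Type A_{6}, Milnor number mu = 6.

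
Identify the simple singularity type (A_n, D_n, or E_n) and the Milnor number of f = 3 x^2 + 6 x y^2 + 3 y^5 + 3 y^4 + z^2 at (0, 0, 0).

Type A4, Milnor number mu = 4.

The Hessian of f at 0 is [[6, 0, 0], [0, 0, 0], [0, 0, 2]] with rank 2, so corank 1. A Groebner basis of the Jacobian ideal J(f) in C{x,y,z} is {x^2, x + y^2, z}; counting standard monomials gives mu = 4. Corank 1: A-series; mu = 4 gives A_4.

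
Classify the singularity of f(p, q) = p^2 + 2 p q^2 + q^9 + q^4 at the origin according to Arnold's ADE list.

A_{8}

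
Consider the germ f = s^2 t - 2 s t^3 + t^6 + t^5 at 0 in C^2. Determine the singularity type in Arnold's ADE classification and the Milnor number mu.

Type D7, Milnor number mu = 7.

The Hessian of f at 0 has rank 0. Corank 2; j^3 = s^2*t has shape L^2 M (L != M), so D-series; mu = 7 gives D_7.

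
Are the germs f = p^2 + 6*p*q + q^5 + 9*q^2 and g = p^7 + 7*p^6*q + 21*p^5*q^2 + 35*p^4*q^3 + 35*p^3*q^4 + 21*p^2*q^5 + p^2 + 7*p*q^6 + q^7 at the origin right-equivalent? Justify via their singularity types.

No.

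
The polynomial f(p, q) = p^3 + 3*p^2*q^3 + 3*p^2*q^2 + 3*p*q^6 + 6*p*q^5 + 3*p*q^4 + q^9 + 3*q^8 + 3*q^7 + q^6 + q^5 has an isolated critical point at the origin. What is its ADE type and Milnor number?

The Hessian of f at 0 is [[0, 0], [0, 0]] with rank 0, so corank 2. A Groebner basis of the Jacobian ideal J(f) in C{p,q} is {p^2/2 + p*q^3 + p*q^2, q^4, p^3, p^2*q - p^2 - 2*p*q^2}; counting standard monomials gives mu = 8. Corank 2; j^3 = p^3 is a perfect cube, so E-series; the 5-jet and mu = 8 give E_8.

Type E8, Milnor number mu = 8.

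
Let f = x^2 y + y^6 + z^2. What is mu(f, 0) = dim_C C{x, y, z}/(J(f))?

7

The Hessian of f at 0 has rank 1. Corank 2; j^3 = x^2*y has shape L^2 M (L != M), so D-series; mu = 7 gives D_7.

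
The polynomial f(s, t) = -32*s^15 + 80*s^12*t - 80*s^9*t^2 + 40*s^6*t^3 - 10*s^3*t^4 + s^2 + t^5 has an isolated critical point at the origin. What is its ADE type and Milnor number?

Type A4, Milnor number mu = 4.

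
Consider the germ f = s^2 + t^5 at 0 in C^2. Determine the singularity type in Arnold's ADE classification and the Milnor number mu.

Type A_{4}, Milnor number mu = 4.

The Hessian of f at 0 is [[2, 0], [0, 0]] with rank 1, so corank 1. A Groebner basis of the Jacobian ideal J(f) in C{s,t} is {t^4, s}; counting standard monomials gives mu = 4. Corank 1: A-series; mu = 4 gives A_4.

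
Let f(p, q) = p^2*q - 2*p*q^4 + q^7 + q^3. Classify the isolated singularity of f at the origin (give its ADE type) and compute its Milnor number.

Type D_4, Milnor number mu = 4.

The Hessian of f at 0 is [[0, 0], [0, 0]] with rank 0, so corank 2. A Groebner basis of the Jacobian ideal J(f) in C{p,q} is {q^3, p^2 + 3*q^2, p*q}; counting standard monomials gives mu = 4. Corank 2; j^3 = q*(p^2 + q^2) splits into three distinct lines over C (the quadratic factor has nonzero discriminant), so D_4.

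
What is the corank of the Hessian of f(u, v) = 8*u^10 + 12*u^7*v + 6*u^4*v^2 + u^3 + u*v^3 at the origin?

2

Hessian at 0 has rank 0.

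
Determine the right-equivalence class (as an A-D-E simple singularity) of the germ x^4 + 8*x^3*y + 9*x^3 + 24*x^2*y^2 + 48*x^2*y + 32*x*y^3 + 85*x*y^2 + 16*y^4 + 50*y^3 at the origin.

D_{5}

The Hessian of f at 0 is [[0, 0], [0, 0]] with rank 0, so corank 2. A Groebner basis of the Jacobian ideal J(f) in C{x,y} is {x*y^2 + 135*x*y/4 + 225*y^2/4, -81*x*y/4 + y^3 - 135*y^2/4, x^2 + 11*x*y/3 + 10*y^2/3}; counting standard monomials gives mu = 5. Corank 2; j^3 = (x + 2*y)*(3*x + 5*y)^2 has shape L^2 M (L != M), so D-series; mu = 5 gives D_5.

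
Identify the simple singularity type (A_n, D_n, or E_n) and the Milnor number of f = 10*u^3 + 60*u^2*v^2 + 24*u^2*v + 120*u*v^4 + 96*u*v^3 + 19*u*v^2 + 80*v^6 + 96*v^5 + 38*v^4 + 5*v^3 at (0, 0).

The Hessian of f at 0 is [[0, 0], [0, 0]] with rank 0, so corank 2. A Groebner basis of the Jacobian ideal J(f) in C{u,v} is {v^3, u^2 - v^2/6, u*v + v^2/2}; counting standard monomials gives mu = 4. Corank 2; j^3 = (u + v)*(10*u^2 + 14*u*v + 5*v^2) splits into three distinct lines over C (the quadratic factor has nonzero discriminant), so D_4.

Type D_4, Milnor number mu = 4.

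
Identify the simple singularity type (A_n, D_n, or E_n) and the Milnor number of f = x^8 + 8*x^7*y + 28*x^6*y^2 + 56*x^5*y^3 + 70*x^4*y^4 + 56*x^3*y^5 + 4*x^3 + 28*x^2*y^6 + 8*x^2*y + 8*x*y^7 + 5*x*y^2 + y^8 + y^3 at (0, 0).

The Hessian of f at 0 has rank 0. Corank 2; j^3 = (x + y)*(2*x + y)^2 has shape L^2 M (L != M), so D-series; mu = 9 gives D_9.

Type D_9, Milnor number mu = 9.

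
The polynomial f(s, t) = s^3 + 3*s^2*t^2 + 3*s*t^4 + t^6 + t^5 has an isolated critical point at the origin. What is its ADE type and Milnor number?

Type E8, Milnor number mu = 8.

The Hessian of f at 0 has rank 0. Corank 2; j^3 = s^3 is a perfect cube, so E-series; the 5-jet and mu = 8 give E_8.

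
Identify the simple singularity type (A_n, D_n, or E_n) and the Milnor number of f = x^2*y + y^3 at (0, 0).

The Hessian of f at 0 is [[0, 0], [0, 0]] with rank 0, so corank 2. A Groebner basis of the Jacobian ideal J(f) in C{x,y} is {y^3, x^2 + 3*y^2, x*y}; counting standard monomials gives mu = 4. Corank 2; j^3 = y*(x^2 + y^2) splits into three distinct lines over C (the quadratic factor has nonzero discriminant), so D_4.

Type D4, Milnor number mu = 4.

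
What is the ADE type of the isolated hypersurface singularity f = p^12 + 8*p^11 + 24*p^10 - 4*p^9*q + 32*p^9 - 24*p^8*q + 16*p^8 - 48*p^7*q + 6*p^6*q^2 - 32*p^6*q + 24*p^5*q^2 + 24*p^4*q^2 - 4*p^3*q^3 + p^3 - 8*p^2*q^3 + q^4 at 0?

E_{6}

The Hessian of f at 0 has rank 0. Corank 2; j^3 = p^3 is a perfect cube, so E-series; the 4-jet and mu = 6 give E_6.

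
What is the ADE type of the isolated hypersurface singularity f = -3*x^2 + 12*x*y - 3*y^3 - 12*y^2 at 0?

A_{2}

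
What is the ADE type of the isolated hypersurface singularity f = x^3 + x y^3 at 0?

E_{7}

The Hessian of f at 0 has rank 0. Corank 2; j^3 = x^3 is a perfect cube, so E-series; the 4-jet and mu = 7 give E_7.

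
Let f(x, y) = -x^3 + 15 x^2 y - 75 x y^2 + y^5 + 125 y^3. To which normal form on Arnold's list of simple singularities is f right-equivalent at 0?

E8

The Hessian of f at 0 is [[0, 0], [0, 0]] with rank 0, so corank 2. A Groebner basis of the Jacobian ideal J(f) in C{x,y} is {y^4, x^2 - 10*x*y + 25*y^2}; counting standard monomials gives mu = 8. Corank 2; j^3 = -(x - 5*y)^3 is a perfect cube, so E-series; the 5-jet and mu = 8 give E_8.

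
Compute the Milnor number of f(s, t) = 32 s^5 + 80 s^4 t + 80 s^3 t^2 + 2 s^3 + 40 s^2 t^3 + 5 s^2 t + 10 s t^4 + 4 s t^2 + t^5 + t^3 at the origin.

The Hessian of f at 0 is [[0, 0], [0, 0]] with rank 0, so corank 2. A Groebner basis of the Jacobian ideal J(f) in C{s,t} is {s*t/10 + t^4 + t^2/10, s*t^2 + t^3, s^2 + 3*s*t/2 + t^2/2}; counting standard monomials gives mu = 6. Corank 2; j^3 = (s + t)^2*(2*s + t) has shape L^2 M (L != M), so D-series; mu = 6 gives D_6.

6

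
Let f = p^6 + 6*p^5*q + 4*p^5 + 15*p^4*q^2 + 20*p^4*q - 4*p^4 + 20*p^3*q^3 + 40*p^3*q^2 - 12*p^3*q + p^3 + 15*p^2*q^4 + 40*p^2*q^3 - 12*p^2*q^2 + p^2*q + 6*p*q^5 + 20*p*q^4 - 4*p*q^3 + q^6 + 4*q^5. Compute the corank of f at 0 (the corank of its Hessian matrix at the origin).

Hessian at 0 has rank 0.

2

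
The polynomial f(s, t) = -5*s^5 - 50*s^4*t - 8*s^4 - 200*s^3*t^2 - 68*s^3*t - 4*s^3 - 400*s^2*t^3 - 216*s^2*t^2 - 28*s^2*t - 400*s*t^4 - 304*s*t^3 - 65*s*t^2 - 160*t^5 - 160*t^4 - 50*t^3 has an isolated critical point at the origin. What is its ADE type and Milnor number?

The Hessian of f at 0 is [[0, 0], [0, 0]] with rank 0, so corank 2. A Groebner basis of the Jacobian ideal J(f) in C{s,t} is {s^3 + 1325*s^2 + 13125*s*t/2 + 8125*t^2, s^2*t - 570*s^2 - 2825*s*t - 3500*t^2, 244*s^2 + s*t^2 + 1210*s*t + 1500*t^2, -104*s^2 - 516*s*t + t^3 - 640*t^2}; counting standard monomials gives mu = 6. Corank 2; j^3 = -(s + 2*t)*(2*s + 5*t)^2 has shape L^2 M (L != M), so D-series; mu = 6 gives D_6.

Type D6, Milnor number mu = 6.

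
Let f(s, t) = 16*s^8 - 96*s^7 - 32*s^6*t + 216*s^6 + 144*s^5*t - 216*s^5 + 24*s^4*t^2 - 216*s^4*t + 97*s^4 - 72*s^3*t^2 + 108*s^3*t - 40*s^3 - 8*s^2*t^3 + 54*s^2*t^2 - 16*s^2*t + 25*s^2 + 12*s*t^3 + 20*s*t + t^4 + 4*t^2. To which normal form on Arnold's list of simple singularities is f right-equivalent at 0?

The Hessian of f at 0 has rank 1. Corank 1: A-series; mu = 3 gives A_3.

A3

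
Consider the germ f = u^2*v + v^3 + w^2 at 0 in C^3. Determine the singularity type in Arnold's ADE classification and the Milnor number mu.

The Hessian of f at 0 has rank 1. Corank 2; j^3 = v*(u^2 + v^2) splits into three distinct lines over C (the quadratic factor has nonzero discriminant), so D_4.

Type D_4, Milnor number mu = 4.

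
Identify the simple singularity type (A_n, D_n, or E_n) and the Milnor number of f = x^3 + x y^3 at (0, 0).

The Hessian of f at 0 is [[0, 0], [0, 0]] with rank 0, so corank 2. A Groebner basis of the Jacobian ideal J(f) in C{x,y} is {x^3, x*y^2, 3*x^2 + y^3}; counting standard monomials gives mu = 7. Corank 2; j^3 = x^3 is a perfect cube, so E-series; the 4-jet and mu = 7 give E_7.

Type E_7, Milnor number mu = 7.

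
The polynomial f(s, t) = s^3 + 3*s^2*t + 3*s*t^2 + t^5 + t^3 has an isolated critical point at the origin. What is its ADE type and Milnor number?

Type E_{8}, Milnor number mu = 8.

The Hessian of f at 0 has rank 0. Corank 2; j^3 = (s + t)^3 is a perfect cube, so E-series; the 5-jet and mu = 8 give E_8.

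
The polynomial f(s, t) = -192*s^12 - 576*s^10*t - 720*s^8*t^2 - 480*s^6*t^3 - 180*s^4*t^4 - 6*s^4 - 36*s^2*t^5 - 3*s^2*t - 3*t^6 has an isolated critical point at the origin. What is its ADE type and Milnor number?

Type D7, Milnor number mu = 7.

The Hessian of f at 0 has rank 0. Corank 2; j^3 = -3*s^2*t has shape L^2 M (L != M), so D-series; mu = 7 gives D_7.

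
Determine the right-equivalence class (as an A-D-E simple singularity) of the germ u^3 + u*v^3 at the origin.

The Hessian of f at 0 has rank 0. Corank 2; j^3 = u^3 is a perfect cube, so E-series; the 4-jet and mu = 7 give E_7.

E_7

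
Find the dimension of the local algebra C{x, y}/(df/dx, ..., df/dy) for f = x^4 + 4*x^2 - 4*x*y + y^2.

The Hessian of f at 0 is [[8, -4], [-4, 2]] with rank 1, so corank 1. A Groebner basis of the Jacobian ideal J(f) in C{x,y} is {y^3, x - y/2}; counting standard monomials gives mu = 3. Corank 1: A-series; mu = 3 gives A_3.

3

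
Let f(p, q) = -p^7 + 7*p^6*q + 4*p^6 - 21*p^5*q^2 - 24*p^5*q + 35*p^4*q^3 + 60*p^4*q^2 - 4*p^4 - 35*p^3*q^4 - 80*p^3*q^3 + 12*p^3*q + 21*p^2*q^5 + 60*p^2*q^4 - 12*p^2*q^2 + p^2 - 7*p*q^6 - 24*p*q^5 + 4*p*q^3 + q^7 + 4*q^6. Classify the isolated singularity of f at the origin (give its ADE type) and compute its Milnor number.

Type A_{6}, Milnor number mu = 6.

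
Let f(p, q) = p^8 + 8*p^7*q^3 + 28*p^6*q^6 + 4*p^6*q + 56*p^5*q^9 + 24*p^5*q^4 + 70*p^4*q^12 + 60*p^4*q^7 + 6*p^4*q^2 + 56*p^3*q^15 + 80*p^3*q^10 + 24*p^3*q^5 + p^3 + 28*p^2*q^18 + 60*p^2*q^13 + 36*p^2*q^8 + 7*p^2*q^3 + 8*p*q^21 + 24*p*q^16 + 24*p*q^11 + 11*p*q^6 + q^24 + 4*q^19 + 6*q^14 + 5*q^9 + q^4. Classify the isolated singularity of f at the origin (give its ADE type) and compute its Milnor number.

The Hessian of f at 0 has rank 0. Corank 2; j^3 = p^3 is a perfect cube, so E-series; the 4-jet and mu = 6 give E_6.

Type E_{6}, Milnor number mu = 6.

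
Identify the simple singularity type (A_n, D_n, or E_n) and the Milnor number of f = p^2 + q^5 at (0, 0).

Type A_4, Milnor number mu = 4.

The Hessian of f at 0 is [[2, 0], [0, 0]] with rank 1, so corank 1. A Groebner basis of the Jacobian ideal J(f) in C{p,q} is {q^4, p}; counting standard monomials gives mu = 4. Corank 1: A-series; mu = 4 gives A_4.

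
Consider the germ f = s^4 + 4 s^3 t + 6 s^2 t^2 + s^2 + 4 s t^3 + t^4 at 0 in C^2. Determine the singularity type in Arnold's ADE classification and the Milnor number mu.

Type A3, Milnor number mu = 3.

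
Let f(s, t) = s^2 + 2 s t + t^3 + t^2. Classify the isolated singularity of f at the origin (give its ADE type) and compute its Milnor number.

Type A_{2}, Milnor number mu = 2.

The Hessian of f at 0 is [[2, 2], [2, 2]] with rank 1, so corank 1. A Groebner basis of the Jacobian ideal J(f) in C{s,t} is {t^2, s + t}; counting standard monomials gives mu = 2. Corank 1: A-series; mu = 2 gives A_2.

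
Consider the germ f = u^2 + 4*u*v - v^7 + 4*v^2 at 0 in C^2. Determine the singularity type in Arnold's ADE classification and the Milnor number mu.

The Hessian of f at 0 is [[2, 4], [4, 8]] with rank 1, so corank 1. A Groebner basis of the Jacobian ideal J(f) in C{u,v} is {v^6, u + 2*v}; counting standard monomials gives mu = 6. Corank 1: A-series; mu = 6 gives A_6.

Type A6, Milnor number mu = 6.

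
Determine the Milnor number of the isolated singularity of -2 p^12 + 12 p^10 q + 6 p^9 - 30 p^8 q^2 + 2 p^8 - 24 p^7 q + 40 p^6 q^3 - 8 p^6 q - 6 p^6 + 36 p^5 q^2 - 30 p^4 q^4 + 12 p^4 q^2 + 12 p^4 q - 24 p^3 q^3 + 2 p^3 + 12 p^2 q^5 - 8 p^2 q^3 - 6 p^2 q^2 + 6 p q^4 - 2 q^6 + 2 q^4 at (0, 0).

6

The Hessian of f at 0 has rank 0. Corank 2; j^3 = 2*p^3 is a perfect cube, so E-series; the 4-jet and mu = 6 give E_6.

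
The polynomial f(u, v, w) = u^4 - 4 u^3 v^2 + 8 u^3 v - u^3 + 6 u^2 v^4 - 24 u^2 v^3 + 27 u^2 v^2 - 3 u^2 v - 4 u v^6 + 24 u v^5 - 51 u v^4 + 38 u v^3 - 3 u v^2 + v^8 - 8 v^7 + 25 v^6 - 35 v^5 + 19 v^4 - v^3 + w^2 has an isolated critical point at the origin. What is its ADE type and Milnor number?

Type E_{6}, Milnor number mu = 6.

The Hessian of f at 0 has rank 1. Corank 2; j^3 = -(u + v)^3 is a perfect cube, so E-series; the 4-jet and mu = 6 give E_6.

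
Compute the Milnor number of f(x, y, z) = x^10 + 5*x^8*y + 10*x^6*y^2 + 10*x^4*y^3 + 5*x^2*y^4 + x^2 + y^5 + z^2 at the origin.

The Hessian of f at 0 has rank 2. Corank 1: A-series; mu = 4 gives A_4.

4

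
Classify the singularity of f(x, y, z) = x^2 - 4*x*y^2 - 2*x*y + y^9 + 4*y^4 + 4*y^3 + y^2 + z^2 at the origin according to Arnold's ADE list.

The Hessian of f at 0 is [[2, -2, 0], [-2, 2, 0], [0, 0, 2]] with rank 2, so corank 1. A Groebner basis of the Jacobian ideal J(f) in C{x,y,z} is {x^4 - 4*x^3*y + 3*x^3 - 5*x^2*y + 5*x^2/4 - 3*x*y/2 + x/8 - y/8, -x/2 + y^2 + y/2, z}; counting standard monomials gives mu = 8. Corank 1: A-series; mu = 8 gives A_8.

A8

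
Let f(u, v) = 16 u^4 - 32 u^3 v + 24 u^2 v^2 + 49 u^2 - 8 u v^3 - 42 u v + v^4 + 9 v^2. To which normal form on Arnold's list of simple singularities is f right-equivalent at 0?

A3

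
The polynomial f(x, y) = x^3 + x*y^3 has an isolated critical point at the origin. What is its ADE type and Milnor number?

Type E7, Milnor number mu = 7.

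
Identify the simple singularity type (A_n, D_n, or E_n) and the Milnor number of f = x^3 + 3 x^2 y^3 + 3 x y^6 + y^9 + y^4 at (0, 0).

The Hessian of f at 0 is [[0, 0], [0, 0]] with rank 0, so corank 2. A Groebner basis of the Jacobian ideal J(f) in C{x,y} is {y^3, x^2}; counting standard monomials gives mu = 6. Corank 2; j^3 = x^3 is a perfect cube, so E-series; the 4-jet and mu = 6 give E_6.

Type E_6, Milnor number mu = 6.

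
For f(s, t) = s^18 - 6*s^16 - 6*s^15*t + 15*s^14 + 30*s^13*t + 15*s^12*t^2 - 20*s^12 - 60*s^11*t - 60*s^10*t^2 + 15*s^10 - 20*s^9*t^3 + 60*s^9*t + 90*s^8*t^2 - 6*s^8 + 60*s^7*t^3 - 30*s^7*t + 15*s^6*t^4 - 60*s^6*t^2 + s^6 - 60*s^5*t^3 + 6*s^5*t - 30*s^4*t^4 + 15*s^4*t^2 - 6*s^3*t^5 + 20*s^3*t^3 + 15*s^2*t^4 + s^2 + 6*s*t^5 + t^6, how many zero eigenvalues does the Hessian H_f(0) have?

Hessian at 0 has rank 1.

1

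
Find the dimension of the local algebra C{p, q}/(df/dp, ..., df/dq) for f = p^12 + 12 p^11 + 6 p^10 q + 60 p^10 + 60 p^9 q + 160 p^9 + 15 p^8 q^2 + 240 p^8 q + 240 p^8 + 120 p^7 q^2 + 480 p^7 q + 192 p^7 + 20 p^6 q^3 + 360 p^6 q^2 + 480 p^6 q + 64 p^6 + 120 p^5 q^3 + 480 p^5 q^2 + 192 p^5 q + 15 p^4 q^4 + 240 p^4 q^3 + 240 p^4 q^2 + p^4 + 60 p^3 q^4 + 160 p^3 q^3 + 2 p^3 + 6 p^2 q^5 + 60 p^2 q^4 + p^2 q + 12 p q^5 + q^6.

The Hessian of f at 0 has rank 0. Corank 2; j^3 = p^2*(2*p + q) has shape L^2 M (L != M), so D-series; mu = 7 gives D_7.

7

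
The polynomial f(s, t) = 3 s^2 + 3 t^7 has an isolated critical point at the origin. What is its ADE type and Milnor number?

Type A_6, Milnor number mu = 6.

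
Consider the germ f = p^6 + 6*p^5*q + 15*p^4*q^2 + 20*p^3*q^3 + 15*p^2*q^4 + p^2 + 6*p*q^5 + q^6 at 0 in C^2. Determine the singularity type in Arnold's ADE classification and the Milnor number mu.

Type A_{5}, Milnor number mu = 5.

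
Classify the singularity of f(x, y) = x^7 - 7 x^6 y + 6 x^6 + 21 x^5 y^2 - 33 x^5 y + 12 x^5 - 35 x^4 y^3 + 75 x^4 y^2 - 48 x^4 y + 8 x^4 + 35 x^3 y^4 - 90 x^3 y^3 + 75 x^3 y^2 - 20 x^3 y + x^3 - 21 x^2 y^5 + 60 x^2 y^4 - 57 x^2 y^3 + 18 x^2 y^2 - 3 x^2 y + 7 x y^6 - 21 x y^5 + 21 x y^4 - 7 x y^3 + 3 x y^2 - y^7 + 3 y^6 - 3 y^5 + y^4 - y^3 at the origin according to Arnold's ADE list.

E7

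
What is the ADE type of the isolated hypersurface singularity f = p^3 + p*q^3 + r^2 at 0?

E_{7}

The Hessian of f at 0 has rank 1. Corank 2; j^3 = p^3 is a perfect cube, so E-series; the 4-jet and mu = 7 give E_7.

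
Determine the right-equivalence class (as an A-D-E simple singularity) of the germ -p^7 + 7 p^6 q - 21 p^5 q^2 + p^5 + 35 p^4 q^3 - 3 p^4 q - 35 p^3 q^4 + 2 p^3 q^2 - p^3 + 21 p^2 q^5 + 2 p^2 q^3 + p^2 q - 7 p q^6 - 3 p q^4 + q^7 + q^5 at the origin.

D_6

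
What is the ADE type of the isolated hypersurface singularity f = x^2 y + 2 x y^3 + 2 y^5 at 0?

D_6

The Hessian of f at 0 has rank 0. Corank 2; j^3 = x^2*y has shape L^2 M (L != M), so D-series; mu = 6 gives D_6.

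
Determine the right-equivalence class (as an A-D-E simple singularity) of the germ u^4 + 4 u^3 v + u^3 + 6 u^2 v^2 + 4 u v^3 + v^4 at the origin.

The Hessian of f at 0 is [[0, 0], [0, 0]] with rank 0, so corank 2. A Groebner basis of the Jacobian ideal J(f) in C{u,v} is {v^4, u*v^2 + v^3/3, u^2}; counting standard monomials gives mu = 6. Corank 2; j^3 = u^3 is a perfect cube, so E-series; the 4-jet and mu = 6 give E_6.

E_{6}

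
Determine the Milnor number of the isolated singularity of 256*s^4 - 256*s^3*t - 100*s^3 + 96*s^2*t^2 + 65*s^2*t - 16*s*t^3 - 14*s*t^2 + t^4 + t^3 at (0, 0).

5

The Hessian of f at 0 has rank 0. Corank 2; j^3 = -(4*s - t)*(5*s - t)^2 has shape L^2 M (L != M), so D-series; mu = 5 gives D_5.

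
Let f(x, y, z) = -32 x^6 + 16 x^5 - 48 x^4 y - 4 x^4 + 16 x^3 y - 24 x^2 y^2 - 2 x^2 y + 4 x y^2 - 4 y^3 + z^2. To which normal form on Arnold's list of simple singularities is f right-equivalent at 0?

D4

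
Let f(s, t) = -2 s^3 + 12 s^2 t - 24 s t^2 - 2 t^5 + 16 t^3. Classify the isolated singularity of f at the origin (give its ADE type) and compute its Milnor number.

The Hessian of f at 0 is [[0, 0], [0, 0]] with rank 0, so corank 2. A Groebner basis of the Jacobian ideal J(f) in C{s,t} is {t^4, s^2 - 4*s*t + 4*t^2}; counting standard monomials gives mu = 8. Corank 2; j^3 = -2*(s - 2*t)^3 is a perfect cube, so E-series; the 5-jet and mu = 8 give E_8.

Type E_{8}, Milnor number mu = 8.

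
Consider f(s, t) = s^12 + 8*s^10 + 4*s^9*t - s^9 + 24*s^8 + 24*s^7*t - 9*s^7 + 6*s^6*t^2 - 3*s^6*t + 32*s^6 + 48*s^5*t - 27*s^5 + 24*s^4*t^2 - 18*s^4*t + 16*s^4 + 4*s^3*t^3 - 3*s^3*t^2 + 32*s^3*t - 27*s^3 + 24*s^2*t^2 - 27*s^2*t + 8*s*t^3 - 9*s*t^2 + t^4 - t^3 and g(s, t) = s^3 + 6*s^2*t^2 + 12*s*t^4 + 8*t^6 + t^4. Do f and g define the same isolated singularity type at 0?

Yes.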